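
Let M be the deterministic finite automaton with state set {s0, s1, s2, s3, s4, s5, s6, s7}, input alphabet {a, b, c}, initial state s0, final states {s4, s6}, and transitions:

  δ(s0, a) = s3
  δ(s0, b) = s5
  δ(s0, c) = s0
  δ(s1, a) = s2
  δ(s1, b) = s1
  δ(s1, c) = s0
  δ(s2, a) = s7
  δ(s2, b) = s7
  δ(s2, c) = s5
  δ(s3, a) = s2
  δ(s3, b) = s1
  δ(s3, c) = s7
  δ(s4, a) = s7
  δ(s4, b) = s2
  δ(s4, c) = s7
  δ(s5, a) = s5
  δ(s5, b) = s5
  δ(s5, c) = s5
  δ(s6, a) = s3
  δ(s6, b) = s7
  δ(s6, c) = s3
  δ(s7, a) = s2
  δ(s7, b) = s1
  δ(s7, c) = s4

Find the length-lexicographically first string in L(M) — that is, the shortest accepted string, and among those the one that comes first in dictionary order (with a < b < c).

acc

A breadth-first search from s0 reaches an accepting state first via the path s0 → s3 → s7 → s4 on input acc.
No string of length < 3 is accepted (BFS exhausts all shorter strings without reaching an accepting state), and acc is the lexicographically least accepting string of length 3.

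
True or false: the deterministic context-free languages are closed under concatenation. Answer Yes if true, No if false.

Take L₁ = {ε, c} (finite, hence regular and DCFL) and L₂ = {c aⁿbⁿ : n≥0} ∪ {cc aⁿb²ⁿ : n≥0} (a DCFL: the number of leading c's tells the DPDA whether to pop one stack symbol per b or per two b's). Then L₁L₂ ∩ cca⁺b* = {cc aⁿbⁿ : n≥1} ∪ {cc aⁿb²ⁿ : n≥1}. If L₁L₂ were a DCFL, so would be this intersection with a regular set, and a DPDA for it started from its configuration after reading cc would accept {aⁿbⁿ : n≥1} ∪ {aⁿb²ⁿ : n≥1}, which no deterministic PDA accepts (a DPDA for it would have a single run on aⁿb²ⁿ, accepting after the prefix aⁿbⁿ and accepting again after n more b's; an ordinary PDA that simulates it on a's and b's and, at any moment when it is accepting, may switch to reading only a fresh letter d while feeding each d to the simulation as a b, would accept aⁱbʲdᵏ (k≥1) exactly when both aⁱbʲ and aⁱbʲ⁺ᵏ are in the language, i.e. its language intersected with the regular set a*b*d⁺ would be exactly {aⁿbⁿdⁿ : n≥1} — impossible, since context-free languages are closed under intersection with regular sets and {aⁿbⁿdⁿ} is not context-free). Hence L₁L₂ is not a DCFL.

No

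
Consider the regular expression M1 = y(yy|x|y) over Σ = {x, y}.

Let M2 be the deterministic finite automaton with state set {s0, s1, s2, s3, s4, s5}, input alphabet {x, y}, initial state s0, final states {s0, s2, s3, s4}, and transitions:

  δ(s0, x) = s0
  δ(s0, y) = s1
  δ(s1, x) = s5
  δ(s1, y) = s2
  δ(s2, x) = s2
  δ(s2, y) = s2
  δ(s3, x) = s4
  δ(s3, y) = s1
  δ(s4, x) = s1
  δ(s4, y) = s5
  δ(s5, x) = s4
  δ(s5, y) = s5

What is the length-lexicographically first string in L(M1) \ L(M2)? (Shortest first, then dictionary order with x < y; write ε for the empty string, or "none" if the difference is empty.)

The string yx is accepted by M1 but not by M2.
No shorter string lies in the difference, and yx is the lexicographically first length-2 string in L(M1) \ L(M2).

yx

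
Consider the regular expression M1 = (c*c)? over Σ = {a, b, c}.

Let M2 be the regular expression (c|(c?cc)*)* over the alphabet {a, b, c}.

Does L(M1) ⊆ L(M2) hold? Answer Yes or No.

Yes

Converting the expression M1 to a DFA (subset construction, then merging equivalent states) gives the minimal DFA with states {r0, r1}, start state r0, accepting states {r0} and transitions r0: a→r1, b→r1, c→r0; r1: a→r1, b→r1, c→r1.
Converting the expression M2 to a DFA (subset construction, then merging equivalent states) gives the minimal DFA with states {t0, t1}, start state t0, accepting states {t0} and transitions t0: a→t1, b→t1, c→t0; t1: a→t1, b→t1, c→t1.
Exploring the product automaton M1 × M2 from the start pair (r0, t0), following both machines on each input symbol, reaches 2 state pairs: (r0, t0), (r1, t1).
M1 accepts in {r0} and M2 accepts in {t0}. The reachable pairs whose M1-component is accepting are (r0, t0); in each of them the M2-component is accepting too, so the product for L(M1) \ L(M2) (M1-component accepting, M2-component rejecting) has no reachable accepting pair and the difference is empty.
Hence every string in L(M1) is also in L(M2).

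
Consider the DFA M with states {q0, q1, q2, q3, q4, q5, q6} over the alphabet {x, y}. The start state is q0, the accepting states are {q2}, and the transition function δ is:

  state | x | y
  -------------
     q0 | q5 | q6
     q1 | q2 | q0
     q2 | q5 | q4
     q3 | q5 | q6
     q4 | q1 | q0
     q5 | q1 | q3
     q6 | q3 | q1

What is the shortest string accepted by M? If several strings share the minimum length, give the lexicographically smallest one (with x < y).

xxx

A breadth-first search from q0 reaches an accepting state first via the path q0 → q5 → q1 → q2 on input xxx.
No string of length < 3 is accepted (BFS exhausts all shorter strings without reaching an accepting state), and xxx is the lexicographically least accepting string of length 3.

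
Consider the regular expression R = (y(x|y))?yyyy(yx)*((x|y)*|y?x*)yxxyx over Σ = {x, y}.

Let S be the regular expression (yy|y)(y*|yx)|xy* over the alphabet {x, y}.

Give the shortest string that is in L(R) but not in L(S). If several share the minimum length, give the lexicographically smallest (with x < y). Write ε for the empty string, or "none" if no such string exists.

yyyyyxxyx

The string yyyyyxxyx is accepted by R but not by S.
No shorter string lies in the difference, and yyyyyxxyx is the lexicographically first length-9 string in L(R) \ L(S).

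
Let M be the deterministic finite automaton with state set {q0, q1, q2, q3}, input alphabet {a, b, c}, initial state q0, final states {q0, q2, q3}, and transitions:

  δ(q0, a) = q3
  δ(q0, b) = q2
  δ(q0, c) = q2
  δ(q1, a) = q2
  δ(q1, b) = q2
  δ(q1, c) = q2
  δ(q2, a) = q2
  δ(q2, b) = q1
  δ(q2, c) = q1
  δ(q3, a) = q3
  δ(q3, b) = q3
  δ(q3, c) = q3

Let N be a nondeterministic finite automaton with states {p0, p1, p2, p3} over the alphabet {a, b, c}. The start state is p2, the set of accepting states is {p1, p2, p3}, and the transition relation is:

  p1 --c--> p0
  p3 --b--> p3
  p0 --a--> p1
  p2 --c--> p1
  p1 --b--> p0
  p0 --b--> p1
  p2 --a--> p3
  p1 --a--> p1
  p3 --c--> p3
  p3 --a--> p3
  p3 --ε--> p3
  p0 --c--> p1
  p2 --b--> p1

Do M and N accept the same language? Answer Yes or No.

Yes

Exploring the product automaton M × N from the start pair (q0, p2), following both machines on each input symbol, reaches 4 state pairs: (q0, p2), (q3, p3), (q2, p1), (q1, p0).
M accepts in {q0, q2, q3} and N accepts in {p1, p2, p3}. In every reachable pair the two components are either both accepting — (q0, p2), (q3, p3), (q2, p1) — or both non-accepting, so no string is accepted by exactly one of the machines: L(M) \ L(N) and L(N) \ L(M) are both empty.
Hence every string is accepted by M iff it is accepted by N, and the two languages coincide.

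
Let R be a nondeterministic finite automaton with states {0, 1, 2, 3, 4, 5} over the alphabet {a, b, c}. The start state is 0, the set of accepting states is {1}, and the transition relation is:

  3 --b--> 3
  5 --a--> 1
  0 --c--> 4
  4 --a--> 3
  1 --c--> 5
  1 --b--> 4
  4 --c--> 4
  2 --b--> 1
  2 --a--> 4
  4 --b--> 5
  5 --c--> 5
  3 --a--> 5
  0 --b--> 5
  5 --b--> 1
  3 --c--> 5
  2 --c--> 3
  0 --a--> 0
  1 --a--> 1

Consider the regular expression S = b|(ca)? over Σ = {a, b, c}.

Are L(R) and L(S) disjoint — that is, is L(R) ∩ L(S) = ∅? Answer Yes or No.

Converting the expression S to a DFA (subset construction, then merging equivalent states) gives the minimal DFA with states {s0, s1, s2, s3}, start state s0, accepting states {s0, s2} and transitions s0: a→s1, b→s2, c→s3; s1: a→s1, b→s1, c→s1; s2: a→s1, b→s1, c→s1; s3: a→s2, b→s1, c→s1.
Exploring the product automaton R × S from the start pair (0, s0), following both machines on each input symbol, reaches 9 state pairs: (0, s0), (0, s1), (5, s2), (4, s3), (5, s1), (4, s1), (1, s1), (3, s2), (3, s1).
R accepts in {1} and S accepts in {s0, s2}; no reachable pair has both components accepting, so no string drives both machines to acceptance simultaneously and L(R) ∩ L(S) = ∅.
So no string is accepted by both, and the intersection is empty.

Yes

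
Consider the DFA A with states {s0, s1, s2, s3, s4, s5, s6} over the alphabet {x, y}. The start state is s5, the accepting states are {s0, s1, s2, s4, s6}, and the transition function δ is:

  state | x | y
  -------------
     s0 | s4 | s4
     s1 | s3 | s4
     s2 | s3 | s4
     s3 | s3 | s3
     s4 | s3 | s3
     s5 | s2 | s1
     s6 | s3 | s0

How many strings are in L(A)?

4

The useful subgraph on states {s1, s2, s4, s5} is acyclic, so L(A) is finite; the longest accepting path visits 3 useful states, giving maximum string length 2.
Counting accepting paths from s5 by length: 2 of length 1, 2 of length 2. Total 4.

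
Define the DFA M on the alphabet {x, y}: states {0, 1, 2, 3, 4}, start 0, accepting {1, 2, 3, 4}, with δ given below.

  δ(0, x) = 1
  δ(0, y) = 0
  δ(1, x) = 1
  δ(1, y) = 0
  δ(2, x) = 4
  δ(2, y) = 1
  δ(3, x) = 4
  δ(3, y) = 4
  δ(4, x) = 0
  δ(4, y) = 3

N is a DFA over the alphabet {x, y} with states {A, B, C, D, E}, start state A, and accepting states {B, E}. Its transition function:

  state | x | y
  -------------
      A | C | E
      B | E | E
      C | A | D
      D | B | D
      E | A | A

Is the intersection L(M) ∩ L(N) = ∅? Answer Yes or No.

No

The string xyx is accepted by both M and N.
Hence L(M) ∩ L(N) ≠ ∅.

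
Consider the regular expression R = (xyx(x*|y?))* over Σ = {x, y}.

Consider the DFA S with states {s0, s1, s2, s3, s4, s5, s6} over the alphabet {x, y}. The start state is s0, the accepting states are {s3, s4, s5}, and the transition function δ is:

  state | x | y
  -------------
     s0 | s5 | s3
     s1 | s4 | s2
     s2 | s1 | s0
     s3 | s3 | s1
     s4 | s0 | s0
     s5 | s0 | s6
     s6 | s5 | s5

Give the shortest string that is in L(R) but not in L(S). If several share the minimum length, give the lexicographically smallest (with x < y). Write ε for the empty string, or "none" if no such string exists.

ε

The empty string ε is accepted by R but not by S.
Since ε is the unique shortest string, it is the required witness.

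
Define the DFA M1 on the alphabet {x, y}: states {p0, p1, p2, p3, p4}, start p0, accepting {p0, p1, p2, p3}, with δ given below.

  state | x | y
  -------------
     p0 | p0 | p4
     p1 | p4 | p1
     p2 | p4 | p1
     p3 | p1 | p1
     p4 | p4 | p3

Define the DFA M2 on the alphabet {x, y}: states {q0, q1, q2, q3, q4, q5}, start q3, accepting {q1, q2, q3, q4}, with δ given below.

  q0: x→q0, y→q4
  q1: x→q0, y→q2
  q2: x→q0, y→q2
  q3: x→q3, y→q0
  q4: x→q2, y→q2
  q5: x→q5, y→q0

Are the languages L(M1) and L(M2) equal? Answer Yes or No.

Yes

Exploring the product automaton M1 × M2 from the start pair (p0, q3), following both machines on each input symbol, reaches 4 state pairs: (p0, q3), (p4, q0), (p3, q4), (p1, q2).
M1 accepts in {p0, p1, p2, p3} and M2 accepts in {q1, q2, q3, q4}. In every reachable pair the two components are either both accepting — (p0, q3), (p3, q4), (p1, q2) — or both non-accepting, so no string is accepted by exactly one of the machines: L(M1) \ L(M2) and L(M2) \ L(M1) are both empty.
Hence every string is accepted by M1 iff it is accepted by M2, and the two languages coincide.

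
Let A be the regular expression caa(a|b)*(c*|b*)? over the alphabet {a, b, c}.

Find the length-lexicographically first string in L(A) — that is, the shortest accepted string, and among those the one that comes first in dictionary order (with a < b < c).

By inspection of the expression, no string of length less than 3 matches, and caa is the lexicographically first match of length 3.

caa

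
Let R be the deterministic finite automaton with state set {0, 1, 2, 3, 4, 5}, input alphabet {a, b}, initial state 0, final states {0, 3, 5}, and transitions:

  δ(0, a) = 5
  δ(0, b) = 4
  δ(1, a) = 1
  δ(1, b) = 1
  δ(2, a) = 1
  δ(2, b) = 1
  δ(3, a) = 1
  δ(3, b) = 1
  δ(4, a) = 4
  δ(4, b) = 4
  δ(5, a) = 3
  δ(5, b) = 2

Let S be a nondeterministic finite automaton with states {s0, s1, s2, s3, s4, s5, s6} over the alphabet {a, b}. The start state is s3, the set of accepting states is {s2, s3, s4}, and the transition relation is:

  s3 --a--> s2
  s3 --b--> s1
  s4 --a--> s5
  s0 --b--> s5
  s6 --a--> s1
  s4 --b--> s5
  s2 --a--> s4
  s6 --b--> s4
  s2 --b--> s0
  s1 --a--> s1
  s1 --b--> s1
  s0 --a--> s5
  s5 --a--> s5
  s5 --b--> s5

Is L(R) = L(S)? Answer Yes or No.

Exploring the product automaton R × S from the start pair (0, s3), following both machines on each input symbol, reaches 6 state pairs: (0, s3), (5, s2), (4, s1), (3, s4), (2, s0), (1, s5).
R accepts in {0, 3, 5} and S accepts in {s2, s3, s4}. In every reachable pair the two components are either both accepting — (0, s3), (5, s2), (3, s4) — or both non-accepting, so no string is accepted by exactly one of the machines: L(R) \ L(S) and L(S) \ L(R) are both empty.
Hence every string is accepted by R iff it is accepted by S, and the two languages coincide.

Yes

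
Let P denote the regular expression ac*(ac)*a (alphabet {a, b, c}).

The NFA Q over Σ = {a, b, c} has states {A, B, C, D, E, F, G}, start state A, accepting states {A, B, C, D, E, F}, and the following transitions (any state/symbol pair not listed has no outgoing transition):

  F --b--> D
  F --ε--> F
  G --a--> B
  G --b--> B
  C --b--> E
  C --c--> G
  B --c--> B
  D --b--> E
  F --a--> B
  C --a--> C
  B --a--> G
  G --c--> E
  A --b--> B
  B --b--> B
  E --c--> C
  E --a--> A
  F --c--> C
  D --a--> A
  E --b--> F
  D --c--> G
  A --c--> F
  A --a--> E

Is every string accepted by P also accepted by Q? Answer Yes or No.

The string aacaca is in L(P) but not in L(Q).
So L(P) ⊄ L(Q).

No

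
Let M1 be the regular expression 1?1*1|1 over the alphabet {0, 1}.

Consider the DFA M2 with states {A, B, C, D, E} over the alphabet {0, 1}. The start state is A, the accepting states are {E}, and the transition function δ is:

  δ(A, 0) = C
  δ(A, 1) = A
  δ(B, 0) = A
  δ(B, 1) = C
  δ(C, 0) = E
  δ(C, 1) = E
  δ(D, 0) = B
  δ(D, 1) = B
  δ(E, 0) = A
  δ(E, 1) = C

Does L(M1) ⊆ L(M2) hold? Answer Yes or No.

The string 1 is in L(M1) but not in L(M2).
So L(M1) ⊄ L(M2).

No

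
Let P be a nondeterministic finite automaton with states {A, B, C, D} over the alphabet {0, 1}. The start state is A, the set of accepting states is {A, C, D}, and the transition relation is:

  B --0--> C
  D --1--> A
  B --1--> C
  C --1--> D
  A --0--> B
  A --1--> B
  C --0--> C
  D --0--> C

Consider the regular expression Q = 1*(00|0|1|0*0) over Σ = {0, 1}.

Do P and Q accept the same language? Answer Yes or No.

No

The empty string ε is accepted by P but rejected by Q.
So L(P) ≠ L(Q).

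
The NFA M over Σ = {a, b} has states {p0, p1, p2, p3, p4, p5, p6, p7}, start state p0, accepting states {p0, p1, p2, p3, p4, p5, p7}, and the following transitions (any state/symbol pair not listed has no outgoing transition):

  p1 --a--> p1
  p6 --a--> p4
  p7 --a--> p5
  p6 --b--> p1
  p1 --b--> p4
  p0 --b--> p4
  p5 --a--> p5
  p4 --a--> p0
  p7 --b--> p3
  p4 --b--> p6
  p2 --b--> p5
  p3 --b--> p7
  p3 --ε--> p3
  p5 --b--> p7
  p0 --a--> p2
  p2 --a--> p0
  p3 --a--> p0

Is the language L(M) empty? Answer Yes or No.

The empty string ε is accepted: the run p0 ends in the accepting state p0.
Since at least one string is accepted, L(M) is not empty.

No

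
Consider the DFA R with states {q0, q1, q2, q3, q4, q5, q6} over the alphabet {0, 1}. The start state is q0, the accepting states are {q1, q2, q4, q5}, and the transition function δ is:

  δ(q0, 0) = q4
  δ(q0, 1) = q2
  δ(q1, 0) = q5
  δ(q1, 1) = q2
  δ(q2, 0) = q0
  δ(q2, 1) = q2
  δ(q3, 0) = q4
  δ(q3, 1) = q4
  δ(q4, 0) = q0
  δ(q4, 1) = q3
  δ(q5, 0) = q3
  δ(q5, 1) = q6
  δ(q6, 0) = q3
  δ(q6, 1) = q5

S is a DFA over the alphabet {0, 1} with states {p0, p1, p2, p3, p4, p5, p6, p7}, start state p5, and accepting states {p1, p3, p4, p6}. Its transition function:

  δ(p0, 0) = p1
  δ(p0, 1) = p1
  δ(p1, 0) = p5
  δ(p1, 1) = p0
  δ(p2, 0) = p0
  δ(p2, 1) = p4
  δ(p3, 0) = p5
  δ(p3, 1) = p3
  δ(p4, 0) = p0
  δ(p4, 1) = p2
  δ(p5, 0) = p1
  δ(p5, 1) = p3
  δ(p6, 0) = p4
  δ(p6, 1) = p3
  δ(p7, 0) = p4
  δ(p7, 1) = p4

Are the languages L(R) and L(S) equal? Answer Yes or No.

Yes

Exploring the product automaton R × S from the start pair (q0, p5), following both machines on each input symbol, reaches 4 state pairs: (q0, p5), (q4, p1), (q2, p3), (q3, p0).
R accepts in {q1, q2, q4, q5} and S accepts in {p1, p3, p4, p6}. In every reachable pair the two components are either both accepting — (q4, p1), (q2, p3) — or both non-accepting, so no string is accepted by exactly one of the machines: L(R) \ L(S) and L(S) \ L(R) are both empty.
Hence every string is accepted by R iff it is accepted by S, and the two languages coincide.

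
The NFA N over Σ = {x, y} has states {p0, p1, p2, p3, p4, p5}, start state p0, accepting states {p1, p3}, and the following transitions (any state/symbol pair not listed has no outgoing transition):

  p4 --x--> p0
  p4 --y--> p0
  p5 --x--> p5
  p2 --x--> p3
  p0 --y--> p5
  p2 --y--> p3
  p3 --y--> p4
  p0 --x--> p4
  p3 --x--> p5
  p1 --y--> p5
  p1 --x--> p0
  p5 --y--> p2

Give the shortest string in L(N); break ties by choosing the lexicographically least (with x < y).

A breadth-first search from p0 reaches an accepting state first via the path p0 → p5 → p2 → p3 on input yyx.
No string of length < 3 is accepted (BFS exhausts all shorter strings without reaching an accepting state), and yyx is the lexicographically least accepting string of length 3.

yyx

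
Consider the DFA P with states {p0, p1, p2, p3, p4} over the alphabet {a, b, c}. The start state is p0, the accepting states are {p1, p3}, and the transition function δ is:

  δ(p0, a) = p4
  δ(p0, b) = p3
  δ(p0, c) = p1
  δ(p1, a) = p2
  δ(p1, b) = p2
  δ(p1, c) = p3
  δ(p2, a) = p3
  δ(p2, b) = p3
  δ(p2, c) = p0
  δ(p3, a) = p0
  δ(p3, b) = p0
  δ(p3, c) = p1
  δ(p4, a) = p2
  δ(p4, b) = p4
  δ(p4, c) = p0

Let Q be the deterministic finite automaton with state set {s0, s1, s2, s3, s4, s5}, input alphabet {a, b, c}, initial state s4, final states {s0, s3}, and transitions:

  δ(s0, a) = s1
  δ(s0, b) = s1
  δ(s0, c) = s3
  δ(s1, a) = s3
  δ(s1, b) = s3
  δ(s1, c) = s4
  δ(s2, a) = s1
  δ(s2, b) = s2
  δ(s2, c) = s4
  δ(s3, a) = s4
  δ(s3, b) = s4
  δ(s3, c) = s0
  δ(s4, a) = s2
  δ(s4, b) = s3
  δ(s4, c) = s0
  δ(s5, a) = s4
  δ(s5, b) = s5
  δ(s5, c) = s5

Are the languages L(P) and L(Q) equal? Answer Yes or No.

Exploring the product automaton P × Q from the start pair (p0, s4), following both machines on each input symbol, reaches 5 state pairs: (p0, s4), (p4, s2), (p3, s3), (p1, s0), (p2, s1).
P accepts in {p1, p3} and Q accepts in {s0, s3}. In every reachable pair the two components are either both accepting — (p3, s3), (p1, s0) — or both non-accepting, so no string is accepted by exactly one of the machines: L(P) \ L(Q) and L(Q) \ L(P) are both empty.
Hence every string is accepted by P iff it is accepted by Q, and the two languages coincide.

Yes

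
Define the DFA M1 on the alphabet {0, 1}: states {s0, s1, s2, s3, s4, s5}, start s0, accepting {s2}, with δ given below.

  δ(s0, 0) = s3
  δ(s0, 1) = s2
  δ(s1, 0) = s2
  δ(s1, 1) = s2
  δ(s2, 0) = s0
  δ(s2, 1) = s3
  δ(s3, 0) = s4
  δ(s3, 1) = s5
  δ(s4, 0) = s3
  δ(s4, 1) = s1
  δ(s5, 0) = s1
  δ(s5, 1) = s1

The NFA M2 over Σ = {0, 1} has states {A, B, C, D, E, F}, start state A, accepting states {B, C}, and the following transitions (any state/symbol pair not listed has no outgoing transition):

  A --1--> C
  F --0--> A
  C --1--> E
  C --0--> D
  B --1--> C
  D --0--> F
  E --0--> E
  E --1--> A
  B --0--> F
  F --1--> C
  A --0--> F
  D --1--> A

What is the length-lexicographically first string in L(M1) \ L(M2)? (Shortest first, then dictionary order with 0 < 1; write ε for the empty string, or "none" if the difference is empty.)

101

The string 101 is accepted by M1 but not by M2.
No shorter string lies in the difference, and 101 is the lexicographically first length-3 string in L(M1) \ L(M2).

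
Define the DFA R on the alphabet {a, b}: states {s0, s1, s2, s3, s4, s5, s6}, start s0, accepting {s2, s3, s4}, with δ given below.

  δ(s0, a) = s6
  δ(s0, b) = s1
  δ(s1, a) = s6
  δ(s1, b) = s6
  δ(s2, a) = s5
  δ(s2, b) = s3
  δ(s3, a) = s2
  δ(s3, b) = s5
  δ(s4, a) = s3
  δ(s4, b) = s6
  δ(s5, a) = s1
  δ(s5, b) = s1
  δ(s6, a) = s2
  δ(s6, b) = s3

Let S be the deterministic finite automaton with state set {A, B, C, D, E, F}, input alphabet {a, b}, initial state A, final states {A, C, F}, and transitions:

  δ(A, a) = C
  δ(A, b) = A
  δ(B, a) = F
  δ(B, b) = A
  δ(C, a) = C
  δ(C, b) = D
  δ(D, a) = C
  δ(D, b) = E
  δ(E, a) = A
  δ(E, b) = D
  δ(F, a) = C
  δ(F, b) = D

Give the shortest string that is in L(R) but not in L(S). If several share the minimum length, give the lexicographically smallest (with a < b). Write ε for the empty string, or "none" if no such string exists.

The string ab is accepted by R but not by S.
No shorter string lies in the difference, and ab is the lexicographically first length-2 string in L(R) \ L(S).

ab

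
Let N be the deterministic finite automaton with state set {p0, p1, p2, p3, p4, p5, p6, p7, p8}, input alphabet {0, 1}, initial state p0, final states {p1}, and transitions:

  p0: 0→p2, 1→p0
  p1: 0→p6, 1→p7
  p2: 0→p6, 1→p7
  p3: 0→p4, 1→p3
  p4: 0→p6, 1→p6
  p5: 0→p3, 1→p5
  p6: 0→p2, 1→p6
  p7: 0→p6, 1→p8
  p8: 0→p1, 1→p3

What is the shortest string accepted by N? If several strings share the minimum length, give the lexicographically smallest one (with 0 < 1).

A breadth-first search from p0 reaches an accepting state first via the path p0 → p2 → p7 → p8 → p1 on input 0110.
No string of length < 4 is accepted (BFS exhausts all shorter strings without reaching an accepting state), and 0110 is the lexicographically least accepting string of length 4.

0110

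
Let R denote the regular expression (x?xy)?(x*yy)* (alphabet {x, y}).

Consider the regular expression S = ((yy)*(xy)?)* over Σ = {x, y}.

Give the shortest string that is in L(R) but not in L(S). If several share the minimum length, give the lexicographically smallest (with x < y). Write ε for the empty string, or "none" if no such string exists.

xxy

The string xxy is accepted by R but not by S.
No shorter string lies in the difference, and xxy is the lexicographically first length-3 string in L(R) \ L(S).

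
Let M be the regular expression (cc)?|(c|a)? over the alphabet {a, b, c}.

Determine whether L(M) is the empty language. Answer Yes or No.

No

The empty string ε matches the expression, so it belongs to L(M).
Since L(M) contains at least one string, it is not empty.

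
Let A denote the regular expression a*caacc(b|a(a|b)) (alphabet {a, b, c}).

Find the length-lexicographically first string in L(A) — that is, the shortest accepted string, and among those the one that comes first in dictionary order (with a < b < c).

By inspection of the expression, no string of length less than 6 matches, and caaccb is the lexicographically first match of length 6.

caaccb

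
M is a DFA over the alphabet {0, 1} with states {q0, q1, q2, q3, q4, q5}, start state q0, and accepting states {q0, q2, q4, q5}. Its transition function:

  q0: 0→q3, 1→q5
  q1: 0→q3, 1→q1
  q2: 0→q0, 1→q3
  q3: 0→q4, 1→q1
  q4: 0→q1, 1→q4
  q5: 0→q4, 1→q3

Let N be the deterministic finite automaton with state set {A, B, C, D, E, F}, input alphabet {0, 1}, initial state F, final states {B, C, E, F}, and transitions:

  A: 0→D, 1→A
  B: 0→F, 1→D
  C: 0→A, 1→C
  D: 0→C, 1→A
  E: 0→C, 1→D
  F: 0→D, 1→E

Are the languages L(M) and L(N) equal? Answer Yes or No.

Yes

Exploring the product automaton M × N from the start pair (q0, F), following both machines on each input symbol, reaches 5 state pairs: (q0, F), (q3, D), (q5, E), (q4, C), (q1, A).
M accepts in {q0, q2, q4, q5} and N accepts in {B, C, E, F}. In every reachable pair the two components are either both accepting — (q0, F), (q5, E), (q4, C) — or both non-accepting, so no string is accepted by exactly one of the machines: L(M) \ L(N) and L(N) \ L(M) are both empty.
Hence every string is accepted by M iff it is accepted by N, and the two languages coincide.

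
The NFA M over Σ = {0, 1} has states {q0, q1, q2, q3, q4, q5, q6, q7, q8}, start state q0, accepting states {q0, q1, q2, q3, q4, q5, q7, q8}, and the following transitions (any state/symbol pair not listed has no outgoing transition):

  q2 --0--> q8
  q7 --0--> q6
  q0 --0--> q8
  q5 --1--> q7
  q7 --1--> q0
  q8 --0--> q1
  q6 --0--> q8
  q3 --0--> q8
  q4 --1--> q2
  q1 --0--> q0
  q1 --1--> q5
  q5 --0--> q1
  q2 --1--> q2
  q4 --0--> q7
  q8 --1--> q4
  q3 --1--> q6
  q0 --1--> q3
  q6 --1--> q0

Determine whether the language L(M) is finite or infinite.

State q0 is reachable from the start and can reach an accepting state, and it lies on the cycle q0 → q8 → q1 → q0.
Traversing that cycle any number of times yields accepted strings of unbounded length, so the language is infinite.

infinite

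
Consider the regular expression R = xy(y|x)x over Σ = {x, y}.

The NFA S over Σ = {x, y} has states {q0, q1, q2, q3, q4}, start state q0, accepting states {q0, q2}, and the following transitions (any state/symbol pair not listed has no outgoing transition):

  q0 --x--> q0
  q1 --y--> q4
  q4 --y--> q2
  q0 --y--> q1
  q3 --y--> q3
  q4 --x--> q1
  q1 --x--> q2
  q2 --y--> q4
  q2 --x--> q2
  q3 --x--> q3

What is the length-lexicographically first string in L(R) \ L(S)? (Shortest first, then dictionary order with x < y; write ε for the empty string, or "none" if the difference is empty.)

The string xyyx is accepted by R but not by S.
No shorter string lies in the difference, and xyyx is the lexicographically first length-4 string in L(R) \ L(S).

xyyx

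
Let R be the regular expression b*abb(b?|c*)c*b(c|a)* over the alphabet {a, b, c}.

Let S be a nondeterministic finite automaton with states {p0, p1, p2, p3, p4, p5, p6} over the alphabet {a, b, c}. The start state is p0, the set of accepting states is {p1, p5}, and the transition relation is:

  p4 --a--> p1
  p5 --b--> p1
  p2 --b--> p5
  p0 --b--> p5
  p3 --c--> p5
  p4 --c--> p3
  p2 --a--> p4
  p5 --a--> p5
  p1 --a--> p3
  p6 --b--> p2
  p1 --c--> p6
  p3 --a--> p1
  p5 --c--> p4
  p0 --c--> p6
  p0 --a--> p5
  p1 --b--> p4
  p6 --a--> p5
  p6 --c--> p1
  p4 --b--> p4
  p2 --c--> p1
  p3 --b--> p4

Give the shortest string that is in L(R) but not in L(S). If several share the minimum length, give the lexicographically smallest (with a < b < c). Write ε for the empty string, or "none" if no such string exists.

abbb

The string abbb is accepted by R but not by S.
No shorter string lies in the difference, and abbb is the lexicographically first length-4 string in L(R) \ L(S).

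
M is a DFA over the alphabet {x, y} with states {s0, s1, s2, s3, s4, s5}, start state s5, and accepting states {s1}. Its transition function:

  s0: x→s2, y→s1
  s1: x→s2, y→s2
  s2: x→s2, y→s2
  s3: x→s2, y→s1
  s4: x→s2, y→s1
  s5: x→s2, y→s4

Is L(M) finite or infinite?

finite

The useful states (reachable from s5 and able to reach an accepting state) are {s1, s4, s5}.
Restricted to these states the transition graph has no cycle, so every accepting path has bounded length and L is finite.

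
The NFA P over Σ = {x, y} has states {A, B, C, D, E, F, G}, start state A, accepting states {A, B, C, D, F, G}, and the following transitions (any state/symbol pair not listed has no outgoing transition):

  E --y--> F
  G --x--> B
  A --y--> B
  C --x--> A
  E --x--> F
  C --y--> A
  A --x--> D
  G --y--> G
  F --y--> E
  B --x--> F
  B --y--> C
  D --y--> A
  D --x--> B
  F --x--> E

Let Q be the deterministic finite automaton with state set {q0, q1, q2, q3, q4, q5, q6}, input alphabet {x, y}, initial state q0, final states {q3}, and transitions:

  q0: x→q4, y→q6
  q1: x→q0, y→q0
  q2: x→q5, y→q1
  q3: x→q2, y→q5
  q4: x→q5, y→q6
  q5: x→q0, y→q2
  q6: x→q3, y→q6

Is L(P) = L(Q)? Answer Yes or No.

The empty string ε is accepted by P but rejected by Q.
So L(P) ≠ L(Q).

No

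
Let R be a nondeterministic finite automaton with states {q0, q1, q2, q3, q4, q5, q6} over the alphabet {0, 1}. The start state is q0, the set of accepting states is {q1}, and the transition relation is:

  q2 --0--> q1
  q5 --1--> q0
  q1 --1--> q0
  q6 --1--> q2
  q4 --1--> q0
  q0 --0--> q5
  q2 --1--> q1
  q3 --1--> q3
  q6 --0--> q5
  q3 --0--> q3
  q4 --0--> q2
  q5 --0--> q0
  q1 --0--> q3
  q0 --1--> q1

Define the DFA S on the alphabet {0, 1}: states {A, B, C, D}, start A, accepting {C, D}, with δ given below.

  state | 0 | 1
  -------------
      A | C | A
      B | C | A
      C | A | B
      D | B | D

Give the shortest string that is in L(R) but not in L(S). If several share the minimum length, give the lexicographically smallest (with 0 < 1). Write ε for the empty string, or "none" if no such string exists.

1

The string 1 is accepted by R but not by S.
No shorter string lies in the difference, and 1 is the lexicographically first length-1 string in L(R) \ L(S).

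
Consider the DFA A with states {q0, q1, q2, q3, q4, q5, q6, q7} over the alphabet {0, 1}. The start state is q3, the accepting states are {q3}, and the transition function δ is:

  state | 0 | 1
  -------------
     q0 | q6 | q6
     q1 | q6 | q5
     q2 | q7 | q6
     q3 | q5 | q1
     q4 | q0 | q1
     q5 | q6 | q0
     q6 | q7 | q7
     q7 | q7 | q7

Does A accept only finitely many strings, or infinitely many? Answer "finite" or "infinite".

finite

The useful states (reachable from q3 and able to reach an accepting state) are {q3}.
Restricted to these states the transition graph has no cycle, so every accepting path has bounded length and L is finite.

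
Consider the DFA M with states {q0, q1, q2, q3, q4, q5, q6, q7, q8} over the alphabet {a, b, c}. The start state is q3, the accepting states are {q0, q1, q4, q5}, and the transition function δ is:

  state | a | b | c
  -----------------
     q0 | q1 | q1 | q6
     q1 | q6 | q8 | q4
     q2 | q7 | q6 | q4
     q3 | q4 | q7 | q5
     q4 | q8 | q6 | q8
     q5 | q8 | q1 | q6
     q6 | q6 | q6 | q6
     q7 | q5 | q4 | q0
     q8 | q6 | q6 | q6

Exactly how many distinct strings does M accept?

The useful subgraph on states {q0, q1, q3, q4, q5, q7} is acyclic, so L(M) is finite; the longest accepting path visits 5 useful states, giving maximum string length 4.
Counting accepting paths from q3 by length: 2 of length 1, 4 of length 2, 4 of length 3, 3 of length 4. Total 13.

13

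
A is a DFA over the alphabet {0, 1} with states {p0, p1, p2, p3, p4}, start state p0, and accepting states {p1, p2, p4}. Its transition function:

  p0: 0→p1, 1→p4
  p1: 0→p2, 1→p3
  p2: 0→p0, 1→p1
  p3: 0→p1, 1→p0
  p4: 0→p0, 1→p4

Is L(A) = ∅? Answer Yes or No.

The string 0 is accepted: the run p0 → p1 ends in the accepting state p1.
Since at least one string is accepted, L(A) is not empty.

No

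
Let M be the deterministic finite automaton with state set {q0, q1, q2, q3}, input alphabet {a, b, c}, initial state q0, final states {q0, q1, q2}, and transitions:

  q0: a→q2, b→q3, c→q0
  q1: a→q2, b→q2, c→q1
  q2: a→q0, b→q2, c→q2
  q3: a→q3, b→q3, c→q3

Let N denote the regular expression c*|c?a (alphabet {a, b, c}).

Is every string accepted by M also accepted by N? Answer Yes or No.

The string aa is in L(M) but not in L(N).
So L(M) ⊄ L(N).

No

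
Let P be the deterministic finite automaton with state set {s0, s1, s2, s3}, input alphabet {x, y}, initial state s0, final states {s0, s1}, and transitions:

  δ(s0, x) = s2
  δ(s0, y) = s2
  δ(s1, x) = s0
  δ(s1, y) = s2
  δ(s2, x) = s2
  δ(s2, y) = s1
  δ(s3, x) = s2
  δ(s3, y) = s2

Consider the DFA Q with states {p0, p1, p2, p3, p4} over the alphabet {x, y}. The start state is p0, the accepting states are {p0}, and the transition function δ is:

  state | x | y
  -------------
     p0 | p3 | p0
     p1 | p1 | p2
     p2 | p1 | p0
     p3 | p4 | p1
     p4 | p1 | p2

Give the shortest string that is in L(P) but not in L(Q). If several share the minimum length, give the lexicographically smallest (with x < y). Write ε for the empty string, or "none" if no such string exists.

The string xy is accepted by P but not by Q.
No shorter string lies in the difference, and xy is the lexicographically first length-2 string in L(P) \ L(Q).

xy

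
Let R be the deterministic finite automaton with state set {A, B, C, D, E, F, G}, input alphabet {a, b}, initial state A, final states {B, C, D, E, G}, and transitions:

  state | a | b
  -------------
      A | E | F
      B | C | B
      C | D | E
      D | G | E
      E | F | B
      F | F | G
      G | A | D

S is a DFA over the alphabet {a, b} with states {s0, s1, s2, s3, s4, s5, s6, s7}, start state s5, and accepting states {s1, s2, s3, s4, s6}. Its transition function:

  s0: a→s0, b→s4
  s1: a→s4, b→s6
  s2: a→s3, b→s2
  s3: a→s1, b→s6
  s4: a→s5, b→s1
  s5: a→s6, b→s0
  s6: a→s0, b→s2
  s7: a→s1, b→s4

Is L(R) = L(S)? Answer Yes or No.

Exploring the product automaton R × S from the start pair (A, s5), following both machines on each input symbol, reaches 7 state pairs: (A, s5), (E, s6), (F, s0), (B, s2), (G, s4), (C, s3), (D, s1).
R accepts in {B, C, D, E, G} and S accepts in {s1, s2, s3, s4, s6}. In every reachable pair the two components are either both accepting — (E, s6), (B, s2), (G, s4), (C, s3), (D, s1) — or both non-accepting, so no string is accepted by exactly one of the machines: L(R) \ L(S) and L(S) \ L(R) are both empty.
Hence every string is accepted by R iff it is accepted by S, and the two languages coincide.

Yes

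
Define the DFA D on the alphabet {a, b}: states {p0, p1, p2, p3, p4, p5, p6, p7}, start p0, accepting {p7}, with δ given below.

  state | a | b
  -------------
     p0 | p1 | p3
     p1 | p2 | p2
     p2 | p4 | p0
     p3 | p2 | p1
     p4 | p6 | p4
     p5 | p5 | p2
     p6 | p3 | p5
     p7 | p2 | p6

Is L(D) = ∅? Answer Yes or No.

Yes

The states reachable from the start state are {p0, p1, p2, p3, p4, p5, p6}.
None of the accepting states {p7} is reachable, so no string is accepted and L(D) = ∅.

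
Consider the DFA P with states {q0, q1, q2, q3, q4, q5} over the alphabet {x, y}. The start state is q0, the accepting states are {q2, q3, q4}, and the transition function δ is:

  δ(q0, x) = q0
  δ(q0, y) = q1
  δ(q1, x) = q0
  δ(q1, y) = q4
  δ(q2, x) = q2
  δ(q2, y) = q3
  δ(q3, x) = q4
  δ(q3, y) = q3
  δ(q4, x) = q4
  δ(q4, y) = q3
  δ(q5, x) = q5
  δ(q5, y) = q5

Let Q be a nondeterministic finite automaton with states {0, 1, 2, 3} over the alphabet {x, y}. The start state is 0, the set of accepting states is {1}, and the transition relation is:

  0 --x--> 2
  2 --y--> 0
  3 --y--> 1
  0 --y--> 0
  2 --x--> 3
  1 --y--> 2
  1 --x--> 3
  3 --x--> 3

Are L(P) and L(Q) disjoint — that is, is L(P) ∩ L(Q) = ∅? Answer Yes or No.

No

The string yyxxy is accepted by both P and Q.
Hence L(P) ∩ L(Q) ≠ ∅.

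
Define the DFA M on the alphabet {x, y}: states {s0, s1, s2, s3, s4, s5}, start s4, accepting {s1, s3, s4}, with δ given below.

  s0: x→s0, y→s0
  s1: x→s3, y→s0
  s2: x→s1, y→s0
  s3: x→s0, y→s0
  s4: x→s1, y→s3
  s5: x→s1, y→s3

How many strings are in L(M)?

The useful subgraph on states {s1, s3, s4} is acyclic, so L(M) is finite; the longest accepting path visits 3 useful states, giving maximum string length 2.
Counting accepting paths from s4 by length: 1 of length 0, 2 of length 1, 1 of length 2. Total 4.

4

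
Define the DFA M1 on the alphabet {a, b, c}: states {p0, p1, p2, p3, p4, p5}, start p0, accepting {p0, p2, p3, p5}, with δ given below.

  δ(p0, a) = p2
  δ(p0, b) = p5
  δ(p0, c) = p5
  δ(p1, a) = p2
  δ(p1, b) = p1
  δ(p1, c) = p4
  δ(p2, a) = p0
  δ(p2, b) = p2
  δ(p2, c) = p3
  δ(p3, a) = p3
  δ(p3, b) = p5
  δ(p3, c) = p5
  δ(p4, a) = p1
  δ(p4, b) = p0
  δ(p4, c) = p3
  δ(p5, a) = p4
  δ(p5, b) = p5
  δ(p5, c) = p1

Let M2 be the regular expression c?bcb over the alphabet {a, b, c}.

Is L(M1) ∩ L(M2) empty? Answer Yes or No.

Yes

Converting the expression M2 to a DFA (subset construction, then merging equivalent states) gives the minimal DFA with states {r0, r1, r2, r3, r4, r5}, start state r0, accepting states {r5} and transitions r0: a→r1, b→r2, c→r3; r1: a→r1, b→r1, c→r1; r2: a→r1, b→r1, c→r4; r3: a→r1, b→r2, c→r1; r4: a→r1, b→r5, c→r1; r5: a→r1, b→r1, c→r1.
Exploring the product automaton M1 × M2 from the start pair (p0, r0), following both machines on each input symbol, reaches 11 state pairs: (p0, r0), (p2, r1), (p5, r2), (p5, r3), (p0, r1), (p3, r1), (p4, r1), (p5, r1), (p1, r4), (p1, r1), (p1, r5).
M1 accepts in {p0, p2, p3, p5} and M2 accepts in {r5}; no reachable pair has both components accepting, so no string drives both machines to acceptance simultaneously and L(M1) ∩ L(M2) = ∅.
So no string is accepted by both, and the intersection is empty.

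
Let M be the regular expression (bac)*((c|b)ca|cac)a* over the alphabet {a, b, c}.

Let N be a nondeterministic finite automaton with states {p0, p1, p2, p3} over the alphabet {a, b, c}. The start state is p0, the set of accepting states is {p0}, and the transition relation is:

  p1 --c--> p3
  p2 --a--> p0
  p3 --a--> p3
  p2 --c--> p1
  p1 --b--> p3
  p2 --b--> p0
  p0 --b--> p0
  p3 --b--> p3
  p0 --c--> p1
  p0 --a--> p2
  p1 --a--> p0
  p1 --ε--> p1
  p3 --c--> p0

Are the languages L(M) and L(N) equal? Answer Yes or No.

The string cac is accepted by M but rejected by N.
So L(M) ≠ L(N).

No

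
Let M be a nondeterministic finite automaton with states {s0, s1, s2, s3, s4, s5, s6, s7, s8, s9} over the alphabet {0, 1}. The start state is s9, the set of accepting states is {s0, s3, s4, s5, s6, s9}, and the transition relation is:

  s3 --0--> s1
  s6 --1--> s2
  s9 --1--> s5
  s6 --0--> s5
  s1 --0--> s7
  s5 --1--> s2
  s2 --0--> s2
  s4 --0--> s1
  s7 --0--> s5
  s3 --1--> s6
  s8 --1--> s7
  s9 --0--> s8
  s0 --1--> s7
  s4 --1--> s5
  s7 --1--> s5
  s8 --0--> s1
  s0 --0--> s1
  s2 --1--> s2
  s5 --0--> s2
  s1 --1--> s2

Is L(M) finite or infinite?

The useful states (reachable from s9 and able to reach an accepting state) are {s1, s5, s7, s8, s9}.
Restricted to these states the transition graph has no cycle, so every accepting path has bounded length and L is finite.

finite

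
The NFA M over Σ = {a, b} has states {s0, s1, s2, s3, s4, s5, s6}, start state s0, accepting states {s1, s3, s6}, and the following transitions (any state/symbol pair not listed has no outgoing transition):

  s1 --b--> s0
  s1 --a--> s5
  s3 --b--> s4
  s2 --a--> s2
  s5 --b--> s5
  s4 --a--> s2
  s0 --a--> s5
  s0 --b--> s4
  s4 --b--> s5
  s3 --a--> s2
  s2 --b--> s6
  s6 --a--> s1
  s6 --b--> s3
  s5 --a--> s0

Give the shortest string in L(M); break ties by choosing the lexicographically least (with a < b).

A breadth-first search from s0 reaches an accepting state first via the path s0 → s4 → s2 → s6 on input bab.
No string of length < 3 is accepted (BFS exhausts all shorter strings without reaching an accepting state), and bab is the lexicographically least accepting string of length 3.

bab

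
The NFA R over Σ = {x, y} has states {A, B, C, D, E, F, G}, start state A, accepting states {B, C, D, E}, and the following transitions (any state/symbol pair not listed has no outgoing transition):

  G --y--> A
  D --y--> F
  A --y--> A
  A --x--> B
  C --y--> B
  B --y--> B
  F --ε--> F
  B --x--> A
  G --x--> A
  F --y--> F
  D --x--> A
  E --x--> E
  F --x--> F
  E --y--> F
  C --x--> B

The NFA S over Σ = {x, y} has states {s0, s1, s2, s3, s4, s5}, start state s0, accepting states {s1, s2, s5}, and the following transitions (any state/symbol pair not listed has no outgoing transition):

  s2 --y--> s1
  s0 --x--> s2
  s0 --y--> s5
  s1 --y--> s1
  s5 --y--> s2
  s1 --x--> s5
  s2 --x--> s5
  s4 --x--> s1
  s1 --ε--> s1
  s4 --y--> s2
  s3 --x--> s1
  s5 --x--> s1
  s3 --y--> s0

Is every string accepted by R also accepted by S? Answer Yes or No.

Exploring the product automaton R × S from the start pair (A, s0), following both machines on each input symbol, reaches 7 state pairs: (A, s0), (B, s2), (A, s5), (B, s1), (A, s2), (B, s5), (A, s1).
R accepts in {B, C, D, E} and S accepts in {s1, s2, s5}. The reachable pairs whose R-component is accepting are (B, s2), (B, s1), (B, s5); in each of them the S-component is accepting too, so the product for L(R) \ L(S) (R-component accepting, S-component rejecting) has no reachable accepting pair and the difference is empty.
Hence every string in L(R) is also in L(S).

Yes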